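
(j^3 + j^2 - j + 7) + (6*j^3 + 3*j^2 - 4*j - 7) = 7*j^3 + 4*j^2 - 5*j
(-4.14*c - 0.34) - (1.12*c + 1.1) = -5.26*c - 1.44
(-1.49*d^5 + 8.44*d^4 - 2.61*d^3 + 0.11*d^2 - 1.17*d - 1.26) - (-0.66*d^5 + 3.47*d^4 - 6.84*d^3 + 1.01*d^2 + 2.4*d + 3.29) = -0.83*d^5 + 4.97*d^4 + 4.23*d^3 - 0.9*d^2 - 3.57*d - 4.55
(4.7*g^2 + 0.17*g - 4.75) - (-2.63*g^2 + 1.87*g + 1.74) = 7.33*g^2 - 1.7*g - 6.49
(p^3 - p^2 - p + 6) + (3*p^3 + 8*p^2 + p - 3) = 4*p^3 + 7*p^2 + 3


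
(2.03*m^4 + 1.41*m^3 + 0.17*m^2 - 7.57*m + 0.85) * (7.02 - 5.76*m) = -11.6928*m^5 + 6.129*m^4 + 8.919*m^3 + 44.7966*m^2 - 58.0374*m + 5.967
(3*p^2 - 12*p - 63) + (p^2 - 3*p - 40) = 4*p^2 - 15*p - 103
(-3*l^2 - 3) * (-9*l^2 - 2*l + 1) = 27*l^4 + 6*l^3 + 24*l^2 + 6*l - 3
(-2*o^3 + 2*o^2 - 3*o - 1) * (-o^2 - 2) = 2*o^5 - 2*o^4 + 7*o^3 - 3*o^2 + 6*o + 2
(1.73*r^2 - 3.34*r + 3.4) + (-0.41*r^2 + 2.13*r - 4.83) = 1.32*r^2 - 1.21*r - 1.43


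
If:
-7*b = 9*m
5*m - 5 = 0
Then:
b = -9/7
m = 1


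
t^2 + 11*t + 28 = (t + 4)*(t + 7)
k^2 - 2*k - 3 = (k - 3)*(k + 1)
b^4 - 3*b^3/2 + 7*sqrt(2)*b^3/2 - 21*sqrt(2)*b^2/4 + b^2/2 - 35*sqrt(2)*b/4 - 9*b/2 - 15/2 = (b - 5/2)*(b + 1)*(b + sqrt(2)/2)*(b + 3*sqrt(2))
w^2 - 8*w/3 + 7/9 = (w - 7/3)*(w - 1/3)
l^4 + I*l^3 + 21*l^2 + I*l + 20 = (l - 4*I)*(l - I)*(l + I)*(l + 5*I)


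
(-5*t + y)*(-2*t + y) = 10*t^2 - 7*t*y + y^2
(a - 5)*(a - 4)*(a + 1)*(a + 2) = a^4 - 6*a^3 - 5*a^2 + 42*a + 40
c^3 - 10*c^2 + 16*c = c*(c - 8)*(c - 2)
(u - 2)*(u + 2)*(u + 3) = u^3 + 3*u^2 - 4*u - 12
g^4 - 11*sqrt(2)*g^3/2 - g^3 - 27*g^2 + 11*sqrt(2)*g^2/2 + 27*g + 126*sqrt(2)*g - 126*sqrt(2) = (g - 1)*(g - 6*sqrt(2))*(g - 3*sqrt(2))*(g + 7*sqrt(2)/2)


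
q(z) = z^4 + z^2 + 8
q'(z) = 4*z^3 + 2*z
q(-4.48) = 430.89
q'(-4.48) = -368.62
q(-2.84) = 81.12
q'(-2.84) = -97.31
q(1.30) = 12.55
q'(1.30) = 11.39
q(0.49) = 8.30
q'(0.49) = 1.45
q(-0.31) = 8.11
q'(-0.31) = -0.74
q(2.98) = 95.74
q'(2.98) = 111.81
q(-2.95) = 92.44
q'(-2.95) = -108.59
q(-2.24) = 38.19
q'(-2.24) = -49.44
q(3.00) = 98.00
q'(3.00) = 114.00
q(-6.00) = 1340.00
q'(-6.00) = -876.00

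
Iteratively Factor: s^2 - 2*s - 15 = (s + 3)*(s - 5)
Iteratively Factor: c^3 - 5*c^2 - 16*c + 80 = (c - 5)*(c^2 - 16) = (c - 5)*(c - 4)*(c + 4)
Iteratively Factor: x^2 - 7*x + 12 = (x - 3)*(x - 4)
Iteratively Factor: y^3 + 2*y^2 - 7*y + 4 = (y - 1)*(y^2 + 3*y - 4) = (y - 1)*(y + 4)*(y - 1)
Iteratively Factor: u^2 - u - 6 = (u + 2)*(u - 3)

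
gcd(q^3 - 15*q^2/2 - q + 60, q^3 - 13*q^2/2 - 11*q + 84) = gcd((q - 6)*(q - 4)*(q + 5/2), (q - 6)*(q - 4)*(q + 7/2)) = q^2 - 10*q + 24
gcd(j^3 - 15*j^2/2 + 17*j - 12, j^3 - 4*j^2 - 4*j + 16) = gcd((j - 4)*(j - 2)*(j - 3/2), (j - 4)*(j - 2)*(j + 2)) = j^2 - 6*j + 8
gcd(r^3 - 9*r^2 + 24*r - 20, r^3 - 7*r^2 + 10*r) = r^2 - 7*r + 10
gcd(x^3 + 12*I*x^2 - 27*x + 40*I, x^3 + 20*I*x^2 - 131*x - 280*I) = x^2 + 13*I*x - 40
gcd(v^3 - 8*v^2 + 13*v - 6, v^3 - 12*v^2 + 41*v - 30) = v^2 - 7*v + 6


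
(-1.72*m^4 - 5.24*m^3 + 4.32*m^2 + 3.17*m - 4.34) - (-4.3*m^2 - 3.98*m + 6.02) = -1.72*m^4 - 5.24*m^3 + 8.62*m^2 + 7.15*m - 10.36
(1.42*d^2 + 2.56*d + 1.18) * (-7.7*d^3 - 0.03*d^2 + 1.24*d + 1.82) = -10.934*d^5 - 19.7546*d^4 - 7.402*d^3 + 5.7234*d^2 + 6.1224*d + 2.1476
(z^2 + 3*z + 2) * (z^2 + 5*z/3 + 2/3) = z^4 + 14*z^3/3 + 23*z^2/3 + 16*z/3 + 4/3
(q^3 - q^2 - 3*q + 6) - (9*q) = q^3 - q^2 - 12*q + 6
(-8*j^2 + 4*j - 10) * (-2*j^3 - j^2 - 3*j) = 16*j^5 + 40*j^3 - 2*j^2 + 30*j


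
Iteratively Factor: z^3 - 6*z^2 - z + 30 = (z - 5)*(z^2 - z - 6) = (z - 5)*(z + 2)*(z - 3)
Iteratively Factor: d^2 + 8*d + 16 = (d + 4)*(d + 4)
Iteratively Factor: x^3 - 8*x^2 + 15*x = (x - 3)*(x^2 - 5*x) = x*(x - 3)*(x - 5)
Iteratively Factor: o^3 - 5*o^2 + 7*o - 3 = (o - 1)*(o^2 - 4*o + 3) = (o - 1)^2*(o - 3)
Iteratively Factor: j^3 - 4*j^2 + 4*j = (j - 2)*(j^2 - 2*j) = (j - 2)^2*(j)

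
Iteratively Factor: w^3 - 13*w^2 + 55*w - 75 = (w - 5)*(w^2 - 8*w + 15) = (w - 5)*(w - 3)*(w - 5)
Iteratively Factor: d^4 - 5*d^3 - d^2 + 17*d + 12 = (d - 4)*(d^3 - d^2 - 5*d - 3) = (d - 4)*(d - 3)*(d^2 + 2*d + 1) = (d - 4)*(d - 3)*(d + 1)*(d + 1)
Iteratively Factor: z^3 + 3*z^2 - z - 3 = (z - 1)*(z^2 + 4*z + 3) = (z - 1)*(z + 3)*(z + 1)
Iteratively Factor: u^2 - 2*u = (u)*(u - 2)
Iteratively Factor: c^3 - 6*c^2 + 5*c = (c)*(c^2 - 6*c + 5) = c*(c - 5)*(c - 1)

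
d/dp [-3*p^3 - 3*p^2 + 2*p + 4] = -9*p^2 - 6*p + 2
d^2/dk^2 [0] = 0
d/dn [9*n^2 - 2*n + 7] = 18*n - 2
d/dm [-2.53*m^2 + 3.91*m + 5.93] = 3.91 - 5.06*m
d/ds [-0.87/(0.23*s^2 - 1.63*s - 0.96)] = (0.4002*s - 1.4181)/(-0.23*s^2 + 1.63*s + 0.96)^2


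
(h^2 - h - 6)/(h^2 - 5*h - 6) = (-h^2 + h + 6)/(-h^2 + 5*h + 6)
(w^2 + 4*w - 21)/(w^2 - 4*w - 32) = (-w^2 - 4*w + 21)/(-w^2 + 4*w + 32)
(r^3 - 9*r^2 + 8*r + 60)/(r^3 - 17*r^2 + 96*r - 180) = (r + 2)/(r - 6)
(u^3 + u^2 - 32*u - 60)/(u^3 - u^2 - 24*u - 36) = (u + 5)/(u + 3)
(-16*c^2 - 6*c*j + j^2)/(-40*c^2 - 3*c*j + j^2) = (2*c + j)/(5*c + j)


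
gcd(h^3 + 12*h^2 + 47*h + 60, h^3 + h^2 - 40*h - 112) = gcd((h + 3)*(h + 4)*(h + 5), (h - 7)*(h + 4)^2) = h + 4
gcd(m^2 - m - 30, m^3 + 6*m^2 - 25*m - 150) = m + 5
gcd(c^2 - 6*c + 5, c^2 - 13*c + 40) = c - 5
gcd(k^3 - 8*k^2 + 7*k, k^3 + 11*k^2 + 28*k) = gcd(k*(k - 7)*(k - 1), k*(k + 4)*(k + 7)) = k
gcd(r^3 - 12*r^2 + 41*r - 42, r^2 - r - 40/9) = 1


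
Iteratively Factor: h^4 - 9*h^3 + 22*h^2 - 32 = (h - 4)*(h^3 - 5*h^2 + 2*h + 8) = (h - 4)*(h - 2)*(h^2 - 3*h - 4) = (h - 4)*(h - 2)*(h + 1)*(h - 4)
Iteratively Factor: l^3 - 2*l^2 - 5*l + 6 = (l + 2)*(l^2 - 4*l + 3) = (l - 1)*(l + 2)*(l - 3)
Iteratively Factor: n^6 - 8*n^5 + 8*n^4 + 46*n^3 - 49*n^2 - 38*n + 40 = (n + 2)*(n^5 - 10*n^4 + 28*n^3 - 10*n^2 - 29*n + 20) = (n - 5)*(n + 2)*(n^4 - 5*n^3 + 3*n^2 + 5*n - 4) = (n - 5)*(n - 1)*(n + 2)*(n^3 - 4*n^2 - n + 4) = (n - 5)*(n - 4)*(n - 1)*(n + 2)*(n^2 - 1) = (n - 5)*(n - 4)*(n - 1)^2*(n + 2)*(n + 1)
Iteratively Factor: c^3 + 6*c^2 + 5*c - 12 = (c - 1)*(c^2 + 7*c + 12) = (c - 1)*(c + 4)*(c + 3)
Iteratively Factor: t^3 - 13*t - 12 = (t - 4)*(t^2 + 4*t + 3) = (t - 4)*(t + 1)*(t + 3)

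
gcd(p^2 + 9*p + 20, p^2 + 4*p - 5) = p + 5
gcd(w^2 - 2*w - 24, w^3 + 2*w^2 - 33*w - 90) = w - 6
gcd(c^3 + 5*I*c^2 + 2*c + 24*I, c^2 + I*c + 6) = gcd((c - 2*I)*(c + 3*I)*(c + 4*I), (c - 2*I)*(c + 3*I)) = c^2 + I*c + 6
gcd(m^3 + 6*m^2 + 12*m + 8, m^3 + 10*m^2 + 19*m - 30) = 1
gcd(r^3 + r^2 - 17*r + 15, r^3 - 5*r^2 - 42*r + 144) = r - 3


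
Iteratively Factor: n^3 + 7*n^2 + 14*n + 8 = (n + 1)*(n^2 + 6*n + 8) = (n + 1)*(n + 4)*(n + 2)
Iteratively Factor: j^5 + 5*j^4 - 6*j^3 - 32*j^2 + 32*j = (j + 4)*(j^4 + j^3 - 10*j^2 + 8*j) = (j - 1)*(j + 4)*(j^3 + 2*j^2 - 8*j) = (j - 2)*(j - 1)*(j + 4)*(j^2 + 4*j) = j*(j - 2)*(j - 1)*(j + 4)*(j + 4)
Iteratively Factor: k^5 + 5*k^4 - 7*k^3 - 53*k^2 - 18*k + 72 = (k - 1)*(k^4 + 6*k^3 - k^2 - 54*k - 72) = (k - 1)*(k + 2)*(k^3 + 4*k^2 - 9*k - 36) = (k - 1)*(k + 2)*(k + 3)*(k^2 + k - 12) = (k - 3)*(k - 1)*(k + 2)*(k + 3)*(k + 4)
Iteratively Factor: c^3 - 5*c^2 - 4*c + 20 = (c - 2)*(c^2 - 3*c - 10) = (c - 5)*(c - 2)*(c + 2)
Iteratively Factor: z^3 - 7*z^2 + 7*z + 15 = (z + 1)*(z^2 - 8*z + 15) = (z - 3)*(z + 1)*(z - 5)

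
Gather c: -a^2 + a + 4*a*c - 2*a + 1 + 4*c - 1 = -a^2 - a + c*(4*a + 4)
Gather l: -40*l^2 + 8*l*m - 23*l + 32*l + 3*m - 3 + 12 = -40*l^2 + l*(8*m + 9) + 3*m + 9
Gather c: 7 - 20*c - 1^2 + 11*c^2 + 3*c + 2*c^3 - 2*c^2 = 2*c^3 + 9*c^2 - 17*c + 6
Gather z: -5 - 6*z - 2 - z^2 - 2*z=-z^2 - 8*z - 7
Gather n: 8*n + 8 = 8*n + 8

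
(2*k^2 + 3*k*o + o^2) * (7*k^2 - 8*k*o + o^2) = 14*k^4 + 5*k^3*o - 15*k^2*o^2 - 5*k*o^3 + o^4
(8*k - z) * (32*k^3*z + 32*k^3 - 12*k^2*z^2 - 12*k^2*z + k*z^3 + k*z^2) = 256*k^4*z + 256*k^4 - 128*k^3*z^2 - 128*k^3*z + 20*k^2*z^3 + 20*k^2*z^2 - k*z^4 - k*z^3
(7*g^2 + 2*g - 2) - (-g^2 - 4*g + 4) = 8*g^2 + 6*g - 6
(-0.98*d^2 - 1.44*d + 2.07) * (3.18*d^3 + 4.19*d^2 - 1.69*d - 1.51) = -3.1164*d^5 - 8.6854*d^4 + 2.2052*d^3 + 12.5867*d^2 - 1.3239*d - 3.1257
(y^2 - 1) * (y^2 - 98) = y^4 - 99*y^2 + 98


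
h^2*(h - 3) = h^3 - 3*h^2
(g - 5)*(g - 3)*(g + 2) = g^3 - 6*g^2 - g + 30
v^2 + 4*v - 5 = (v - 1)*(v + 5)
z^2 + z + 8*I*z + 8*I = (z + 1)*(z + 8*I)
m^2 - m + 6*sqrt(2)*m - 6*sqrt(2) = (m - 1)*(m + 6*sqrt(2))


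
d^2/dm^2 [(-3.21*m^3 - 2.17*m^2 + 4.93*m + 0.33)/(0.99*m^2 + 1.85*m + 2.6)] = (3.5527136788005e-15*m^5 + 12.165126*m^3 - 57.186522*m^2 - 202.71015*m - 76.20499)/(0.970299*m^6 + 5.439555*m^5 + 17.809605*m^4 + 34.903025*m^3 + 46.7727*m^2 + 37.518*m + 17.576)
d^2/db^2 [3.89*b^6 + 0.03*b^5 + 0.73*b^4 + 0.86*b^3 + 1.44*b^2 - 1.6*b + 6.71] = 116.7*b^4 + 0.6*b^3 + 8.76*b^2 + 5.16*b + 2.88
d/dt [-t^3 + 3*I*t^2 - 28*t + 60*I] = -3*t^2 + 6*I*t - 28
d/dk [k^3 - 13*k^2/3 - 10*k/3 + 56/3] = 3*k^2 - 26*k/3 - 10/3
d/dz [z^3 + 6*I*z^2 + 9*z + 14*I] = 3*z^2 + 12*I*z + 9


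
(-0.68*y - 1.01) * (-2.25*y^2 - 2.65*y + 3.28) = 1.53*y^3 + 4.0745*y^2 + 0.4461*y - 3.3128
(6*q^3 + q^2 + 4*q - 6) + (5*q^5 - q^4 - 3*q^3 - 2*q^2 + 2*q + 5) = 5*q^5 - q^4 + 3*q^3 - q^2 + 6*q - 1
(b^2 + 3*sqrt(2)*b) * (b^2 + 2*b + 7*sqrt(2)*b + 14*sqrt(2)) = b^4 + 2*b^3 + 10*sqrt(2)*b^3 + 20*sqrt(2)*b^2 + 42*b^2 + 84*b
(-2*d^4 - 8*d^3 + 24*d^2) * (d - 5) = -2*d^5 + 2*d^4 + 64*d^3 - 120*d^2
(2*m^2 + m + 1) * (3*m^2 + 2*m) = 6*m^4 + 7*m^3 + 5*m^2 + 2*m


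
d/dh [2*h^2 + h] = 4*h + 1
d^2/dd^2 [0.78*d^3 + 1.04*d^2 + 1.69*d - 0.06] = 4.68*d + 2.08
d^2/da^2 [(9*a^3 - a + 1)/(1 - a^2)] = 2*(-8*a^3 - 3*a^2 - 24*a - 1)/(a^6 - 3*a^4 + 3*a^2 - 1)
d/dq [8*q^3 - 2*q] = 24*q^2 - 2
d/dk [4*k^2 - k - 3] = 8*k - 1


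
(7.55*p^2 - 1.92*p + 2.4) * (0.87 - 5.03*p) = -37.9765*p^3 + 16.2261*p^2 - 13.7424*p + 2.088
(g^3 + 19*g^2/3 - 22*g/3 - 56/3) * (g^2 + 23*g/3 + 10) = g^5 + 14*g^4 + 461*g^3/9 - 104*g^2/9 - 1948*g/9 - 560/3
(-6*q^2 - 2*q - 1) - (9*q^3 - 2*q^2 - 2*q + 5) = -9*q^3 - 4*q^2 - 6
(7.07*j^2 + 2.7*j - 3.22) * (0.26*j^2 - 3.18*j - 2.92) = 1.8382*j^4 - 21.7806*j^3 - 30.0676*j^2 + 2.3556*j + 9.4024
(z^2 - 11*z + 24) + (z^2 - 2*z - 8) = 2*z^2 - 13*z + 16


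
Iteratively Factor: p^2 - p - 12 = (p - 4)*(p + 3)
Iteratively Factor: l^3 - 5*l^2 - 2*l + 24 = (l - 4)*(l^2 - l - 6) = (l - 4)*(l + 2)*(l - 3)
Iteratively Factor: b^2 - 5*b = (b)*(b - 5)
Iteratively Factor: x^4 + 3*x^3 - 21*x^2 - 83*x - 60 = (x + 3)*(x^3 - 21*x - 20) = (x + 1)*(x + 3)*(x^2 - x - 20) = (x - 5)*(x + 1)*(x + 3)*(x + 4)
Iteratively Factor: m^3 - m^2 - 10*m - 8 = (m + 2)*(m^2 - 3*m - 4) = (m - 4)*(m + 2)*(m + 1)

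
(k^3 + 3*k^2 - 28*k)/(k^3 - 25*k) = (k^2 + 3*k - 28)/(k^2 - 25)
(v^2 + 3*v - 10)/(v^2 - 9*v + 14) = (v + 5)/(v - 7)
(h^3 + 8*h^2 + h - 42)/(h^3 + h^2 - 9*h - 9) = (h^2 + 5*h - 14)/(h^2 - 2*h - 3)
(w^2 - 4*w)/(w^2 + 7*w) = (w - 4)/(w + 7)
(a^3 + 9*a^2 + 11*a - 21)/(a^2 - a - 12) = (a^2 + 6*a - 7)/(a - 4)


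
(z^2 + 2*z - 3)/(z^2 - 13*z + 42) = (z^2 + 2*z - 3)/(z^2 - 13*z + 42)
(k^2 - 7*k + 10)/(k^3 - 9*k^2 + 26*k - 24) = (k - 5)/(k^2 - 7*k + 12)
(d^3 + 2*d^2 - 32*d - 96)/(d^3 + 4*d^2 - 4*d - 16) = (d^2 - 2*d - 24)/(d^2 - 4)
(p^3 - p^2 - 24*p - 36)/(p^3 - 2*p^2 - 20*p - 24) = (p + 3)/(p + 2)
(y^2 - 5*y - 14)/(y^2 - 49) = (y + 2)/(y + 7)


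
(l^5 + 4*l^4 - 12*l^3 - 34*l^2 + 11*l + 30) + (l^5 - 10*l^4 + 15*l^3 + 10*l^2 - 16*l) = 2*l^5 - 6*l^4 + 3*l^3 - 24*l^2 - 5*l + 30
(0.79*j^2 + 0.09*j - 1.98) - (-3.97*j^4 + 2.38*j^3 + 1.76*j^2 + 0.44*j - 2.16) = 3.97*j^4 - 2.38*j^3 - 0.97*j^2 - 0.35*j + 0.18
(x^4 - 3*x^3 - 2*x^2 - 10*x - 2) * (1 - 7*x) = -7*x^5 + 22*x^4 + 11*x^3 + 68*x^2 + 4*x - 2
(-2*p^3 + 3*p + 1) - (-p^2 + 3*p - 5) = -2*p^3 + p^2 + 6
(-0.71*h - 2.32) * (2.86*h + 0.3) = -2.0306*h^2 - 6.8482*h - 0.696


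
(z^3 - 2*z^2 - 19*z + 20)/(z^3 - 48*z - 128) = (z^2 - 6*z + 5)/(z^2 - 4*z - 32)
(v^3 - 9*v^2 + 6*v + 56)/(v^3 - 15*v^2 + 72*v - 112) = (v + 2)/(v - 4)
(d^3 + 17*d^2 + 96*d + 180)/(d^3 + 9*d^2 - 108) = (d + 5)/(d - 3)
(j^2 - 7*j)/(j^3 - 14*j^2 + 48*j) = (j - 7)/(j^2 - 14*j + 48)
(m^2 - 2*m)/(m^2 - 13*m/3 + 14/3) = 3*m/(3*m - 7)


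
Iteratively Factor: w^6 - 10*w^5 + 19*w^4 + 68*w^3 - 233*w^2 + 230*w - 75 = (w + 3)*(w^5 - 13*w^4 + 58*w^3 - 106*w^2 + 85*w - 25) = (w - 1)*(w + 3)*(w^4 - 12*w^3 + 46*w^2 - 60*w + 25) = (w - 1)^2*(w + 3)*(w^3 - 11*w^2 + 35*w - 25) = (w - 5)*(w - 1)^2*(w + 3)*(w^2 - 6*w + 5) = (w - 5)*(w - 1)^3*(w + 3)*(w - 5)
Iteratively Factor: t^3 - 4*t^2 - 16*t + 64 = (t - 4)*(t^2 - 16) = (t - 4)*(t + 4)*(t - 4)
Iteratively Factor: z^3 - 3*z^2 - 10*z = (z + 2)*(z^2 - 5*z) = z*(z + 2)*(z - 5)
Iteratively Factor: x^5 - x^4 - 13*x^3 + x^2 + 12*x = (x - 1)*(x^4 - 13*x^2 - 12*x) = (x - 1)*(x + 3)*(x^3 - 3*x^2 - 4*x) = (x - 4)*(x - 1)*(x + 3)*(x^2 + x) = x*(x - 4)*(x - 1)*(x + 3)*(x + 1)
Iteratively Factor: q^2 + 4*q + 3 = (q + 3)*(q + 1)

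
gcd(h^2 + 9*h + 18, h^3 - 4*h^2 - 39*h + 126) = h + 6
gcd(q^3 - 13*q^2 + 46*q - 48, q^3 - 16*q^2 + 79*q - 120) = q^2 - 11*q + 24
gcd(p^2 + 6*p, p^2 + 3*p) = p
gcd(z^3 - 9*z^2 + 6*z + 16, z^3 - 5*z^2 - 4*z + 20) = z - 2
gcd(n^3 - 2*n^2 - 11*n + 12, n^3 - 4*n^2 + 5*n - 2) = n - 1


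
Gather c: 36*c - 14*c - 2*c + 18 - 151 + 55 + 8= 20*c - 70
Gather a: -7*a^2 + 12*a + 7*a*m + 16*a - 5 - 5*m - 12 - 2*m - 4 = -7*a^2 + a*(7*m + 28) - 7*m - 21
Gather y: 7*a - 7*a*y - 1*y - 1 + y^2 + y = -7*a*y + 7*a + y^2 - 1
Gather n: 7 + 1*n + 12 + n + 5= 2*n + 24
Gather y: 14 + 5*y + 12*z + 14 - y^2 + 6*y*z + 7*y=-y^2 + y*(6*z + 12) + 12*z + 28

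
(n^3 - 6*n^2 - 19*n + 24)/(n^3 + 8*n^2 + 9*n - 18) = (n - 8)/(n + 6)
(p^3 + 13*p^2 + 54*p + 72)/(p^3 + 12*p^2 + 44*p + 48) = (p + 3)/(p + 2)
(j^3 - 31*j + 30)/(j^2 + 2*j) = (j^3 - 31*j + 30)/(j*(j + 2))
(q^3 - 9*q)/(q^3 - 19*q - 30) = q*(q - 3)/(q^2 - 3*q - 10)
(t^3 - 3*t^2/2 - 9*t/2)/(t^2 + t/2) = (2*t^2 - 3*t - 9)/(2*t + 1)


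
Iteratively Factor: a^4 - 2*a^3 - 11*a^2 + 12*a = (a + 3)*(a^3 - 5*a^2 + 4*a) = (a - 1)*(a + 3)*(a^2 - 4*a) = (a - 4)*(a - 1)*(a + 3)*(a)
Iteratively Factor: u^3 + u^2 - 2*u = (u + 2)*(u^2 - u) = u*(u + 2)*(u - 1)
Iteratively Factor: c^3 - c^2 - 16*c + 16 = (c - 1)*(c^2 - 16) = (c - 4)*(c - 1)*(c + 4)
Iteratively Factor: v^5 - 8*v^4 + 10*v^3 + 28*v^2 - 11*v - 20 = (v + 1)*(v^4 - 9*v^3 + 19*v^2 + 9*v - 20) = (v - 5)*(v + 1)*(v^3 - 4*v^2 - v + 4) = (v - 5)*(v - 1)*(v + 1)*(v^2 - 3*v - 4) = (v - 5)*(v - 4)*(v - 1)*(v + 1)*(v + 1)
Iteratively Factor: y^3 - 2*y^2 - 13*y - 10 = (y - 5)*(y^2 + 3*y + 2) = (y - 5)*(y + 1)*(y + 2)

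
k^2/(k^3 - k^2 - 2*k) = k/(k^2 - k - 2)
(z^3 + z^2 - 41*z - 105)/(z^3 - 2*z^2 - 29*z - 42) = (z + 5)/(z + 2)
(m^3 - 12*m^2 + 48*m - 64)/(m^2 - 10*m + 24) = (m^2 - 8*m + 16)/(m - 6)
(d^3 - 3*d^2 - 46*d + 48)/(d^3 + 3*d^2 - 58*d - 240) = (d - 1)/(d + 5)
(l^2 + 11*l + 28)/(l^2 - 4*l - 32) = (l + 7)/(l - 8)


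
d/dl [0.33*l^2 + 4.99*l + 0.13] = 0.66*l + 4.99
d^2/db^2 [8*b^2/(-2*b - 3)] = -144/(8*b^3 + 36*b^2 + 54*b + 27)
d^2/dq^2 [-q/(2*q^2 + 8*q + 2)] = (-4*q*(q + 2)^2 + (3*q + 4)*(q^2 + 4*q + 1))/(q^2 + 4*q + 1)^3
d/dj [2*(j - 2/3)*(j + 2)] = 4*j + 8/3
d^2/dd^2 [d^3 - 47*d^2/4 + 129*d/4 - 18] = 6*d - 47/2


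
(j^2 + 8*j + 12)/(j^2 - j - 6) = (j + 6)/(j - 3)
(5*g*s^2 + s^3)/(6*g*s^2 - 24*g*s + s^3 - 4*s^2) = s*(5*g + s)/(6*g*s - 24*g + s^2 - 4*s)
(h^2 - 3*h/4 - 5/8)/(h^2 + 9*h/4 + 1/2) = (8*h^2 - 6*h - 5)/(2*(4*h^2 + 9*h + 2))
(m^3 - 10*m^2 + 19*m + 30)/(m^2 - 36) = (m^2 - 4*m - 5)/(m + 6)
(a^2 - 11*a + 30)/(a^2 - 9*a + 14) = (a^2 - 11*a + 30)/(a^2 - 9*a + 14)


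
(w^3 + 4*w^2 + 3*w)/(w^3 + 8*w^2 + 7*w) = (w + 3)/(w + 7)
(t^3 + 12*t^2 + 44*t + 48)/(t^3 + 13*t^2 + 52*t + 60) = (t + 4)/(t + 5)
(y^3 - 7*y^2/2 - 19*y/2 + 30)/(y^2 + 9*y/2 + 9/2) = (2*y^2 - 13*y + 20)/(2*y + 3)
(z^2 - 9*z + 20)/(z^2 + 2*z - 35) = (z - 4)/(z + 7)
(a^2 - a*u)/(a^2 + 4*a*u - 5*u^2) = a/(a + 5*u)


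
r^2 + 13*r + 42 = (r + 6)*(r + 7)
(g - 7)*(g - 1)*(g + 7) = g^3 - g^2 - 49*g + 49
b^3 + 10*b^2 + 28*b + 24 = (b + 2)^2*(b + 6)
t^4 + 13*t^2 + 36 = (t - 3*I)*(t - 2*I)*(t + 2*I)*(t + 3*I)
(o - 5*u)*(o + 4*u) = o^2 - o*u - 20*u^2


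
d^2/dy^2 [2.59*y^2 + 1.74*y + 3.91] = 5.18000000000000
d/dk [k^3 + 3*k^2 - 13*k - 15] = 3*k^2 + 6*k - 13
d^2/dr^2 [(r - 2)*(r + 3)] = 2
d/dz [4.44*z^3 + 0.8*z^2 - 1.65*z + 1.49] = 13.32*z^2 + 1.6*z - 1.65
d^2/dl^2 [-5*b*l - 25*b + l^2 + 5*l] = 2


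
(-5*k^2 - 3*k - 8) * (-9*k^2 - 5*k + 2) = 45*k^4 + 52*k^3 + 77*k^2 + 34*k - 16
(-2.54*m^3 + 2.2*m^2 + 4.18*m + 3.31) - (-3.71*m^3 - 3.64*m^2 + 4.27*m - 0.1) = 1.17*m^3 + 5.84*m^2 - 0.0899999999999999*m + 3.41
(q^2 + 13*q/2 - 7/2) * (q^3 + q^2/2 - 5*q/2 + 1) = q^5 + 7*q^4 - 11*q^3/4 - 17*q^2 + 61*q/4 - 7/2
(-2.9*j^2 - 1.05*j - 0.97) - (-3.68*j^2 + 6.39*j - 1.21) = 0.78*j^2 - 7.44*j + 0.24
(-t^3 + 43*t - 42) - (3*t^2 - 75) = -t^3 - 3*t^2 + 43*t + 33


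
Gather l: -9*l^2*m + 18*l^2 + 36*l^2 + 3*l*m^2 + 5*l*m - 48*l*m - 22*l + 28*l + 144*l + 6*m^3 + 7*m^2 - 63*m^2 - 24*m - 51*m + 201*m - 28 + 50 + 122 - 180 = l^2*(54 - 9*m) + l*(3*m^2 - 43*m + 150) + 6*m^3 - 56*m^2 + 126*m - 36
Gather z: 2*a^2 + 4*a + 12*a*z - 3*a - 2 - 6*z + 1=2*a^2 + a + z*(12*a - 6) - 1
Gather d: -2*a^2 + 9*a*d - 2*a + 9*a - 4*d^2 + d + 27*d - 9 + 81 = -2*a^2 + 7*a - 4*d^2 + d*(9*a + 28) + 72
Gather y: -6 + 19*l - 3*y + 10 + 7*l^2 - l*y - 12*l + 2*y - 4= 7*l^2 + 7*l + y*(-l - 1)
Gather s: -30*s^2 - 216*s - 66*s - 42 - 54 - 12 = -30*s^2 - 282*s - 108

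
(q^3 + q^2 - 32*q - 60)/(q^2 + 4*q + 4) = (q^2 - q - 30)/(q + 2)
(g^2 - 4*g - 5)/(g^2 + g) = (g - 5)/g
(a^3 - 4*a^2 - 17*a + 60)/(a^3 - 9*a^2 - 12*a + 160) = (a - 3)/(a - 8)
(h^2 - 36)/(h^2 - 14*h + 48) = (h + 6)/(h - 8)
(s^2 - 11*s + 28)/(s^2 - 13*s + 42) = (s - 4)/(s - 6)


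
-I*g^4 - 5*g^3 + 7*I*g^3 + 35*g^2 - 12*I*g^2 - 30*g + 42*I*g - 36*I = (g - 6)*(g - 1)*(g - 6*I)*(-I*g + 1)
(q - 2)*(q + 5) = q^2 + 3*q - 10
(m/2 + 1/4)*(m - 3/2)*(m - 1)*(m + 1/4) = m^4/2 - 7*m^3/8 - m^2/8 + 13*m/32 + 3/32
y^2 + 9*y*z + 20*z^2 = (y + 4*z)*(y + 5*z)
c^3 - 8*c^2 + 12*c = c*(c - 6)*(c - 2)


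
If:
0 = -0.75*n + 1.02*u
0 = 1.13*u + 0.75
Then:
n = -0.90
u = -0.66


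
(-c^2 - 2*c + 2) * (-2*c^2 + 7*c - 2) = 2*c^4 - 3*c^3 - 16*c^2 + 18*c - 4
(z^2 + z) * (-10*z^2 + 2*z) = -10*z^4 - 8*z^3 + 2*z^2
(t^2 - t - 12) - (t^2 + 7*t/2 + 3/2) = -9*t/2 - 27/2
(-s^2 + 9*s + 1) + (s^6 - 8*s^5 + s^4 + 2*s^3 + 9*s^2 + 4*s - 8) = s^6 - 8*s^5 + s^4 + 2*s^3 + 8*s^2 + 13*s - 7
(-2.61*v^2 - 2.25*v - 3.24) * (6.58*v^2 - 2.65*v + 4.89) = -17.1738*v^4 - 7.8885*v^3 - 28.1196*v^2 - 2.4165*v - 15.8436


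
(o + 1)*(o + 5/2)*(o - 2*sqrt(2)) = o^3 - 2*sqrt(2)*o^2 + 7*o^2/2 - 7*sqrt(2)*o + 5*o/2 - 5*sqrt(2)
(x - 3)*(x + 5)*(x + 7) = x^3 + 9*x^2 - x - 105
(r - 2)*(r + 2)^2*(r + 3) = r^4 + 5*r^3 + 2*r^2 - 20*r - 24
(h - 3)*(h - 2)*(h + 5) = h^3 - 19*h + 30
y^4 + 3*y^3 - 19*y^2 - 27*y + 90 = (y - 3)*(y - 2)*(y + 3)*(y + 5)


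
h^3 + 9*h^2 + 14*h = h*(h + 2)*(h + 7)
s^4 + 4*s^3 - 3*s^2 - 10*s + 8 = (s - 1)^2*(s + 2)*(s + 4)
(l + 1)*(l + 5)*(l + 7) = l^3 + 13*l^2 + 47*l + 35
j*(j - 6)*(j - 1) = j^3 - 7*j^2 + 6*j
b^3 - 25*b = b*(b - 5)*(b + 5)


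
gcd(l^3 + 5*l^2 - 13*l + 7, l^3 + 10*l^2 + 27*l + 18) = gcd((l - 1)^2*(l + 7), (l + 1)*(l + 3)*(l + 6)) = 1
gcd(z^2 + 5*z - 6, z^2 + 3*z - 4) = z - 1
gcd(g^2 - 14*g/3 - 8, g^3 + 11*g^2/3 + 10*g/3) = 1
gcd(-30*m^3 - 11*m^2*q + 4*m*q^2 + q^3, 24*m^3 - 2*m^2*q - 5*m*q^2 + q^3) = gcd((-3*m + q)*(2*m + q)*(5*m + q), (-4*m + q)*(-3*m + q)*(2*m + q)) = -6*m^2 - m*q + q^2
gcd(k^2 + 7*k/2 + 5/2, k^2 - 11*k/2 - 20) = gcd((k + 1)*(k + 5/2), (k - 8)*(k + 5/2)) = k + 5/2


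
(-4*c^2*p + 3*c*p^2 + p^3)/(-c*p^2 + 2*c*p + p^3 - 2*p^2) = (4*c + p)/(p - 2)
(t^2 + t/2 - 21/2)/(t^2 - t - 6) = (t + 7/2)/(t + 2)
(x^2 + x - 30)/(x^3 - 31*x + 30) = 1/(x - 1)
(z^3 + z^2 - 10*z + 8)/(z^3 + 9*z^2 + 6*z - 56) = (z - 1)/(z + 7)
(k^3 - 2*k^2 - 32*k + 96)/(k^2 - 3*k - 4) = (k^2 + 2*k - 24)/(k + 1)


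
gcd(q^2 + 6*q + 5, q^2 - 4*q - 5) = q + 1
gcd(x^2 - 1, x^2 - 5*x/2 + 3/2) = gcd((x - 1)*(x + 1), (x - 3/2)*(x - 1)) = x - 1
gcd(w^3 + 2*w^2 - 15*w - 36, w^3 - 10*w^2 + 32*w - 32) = w - 4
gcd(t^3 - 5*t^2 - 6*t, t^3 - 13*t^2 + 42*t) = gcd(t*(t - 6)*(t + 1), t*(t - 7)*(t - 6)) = t^2 - 6*t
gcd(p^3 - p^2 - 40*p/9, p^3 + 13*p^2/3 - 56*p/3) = p^2 - 8*p/3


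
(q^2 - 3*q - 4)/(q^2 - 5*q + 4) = (q + 1)/(q - 1)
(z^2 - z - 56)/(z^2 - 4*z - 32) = (z + 7)/(z + 4)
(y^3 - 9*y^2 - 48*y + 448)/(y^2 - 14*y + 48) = (y^2 - y - 56)/(y - 6)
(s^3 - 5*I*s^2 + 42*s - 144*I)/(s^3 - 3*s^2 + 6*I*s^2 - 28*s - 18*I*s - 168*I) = (s^2 - 11*I*s - 24)/(s^2 - 3*s - 28)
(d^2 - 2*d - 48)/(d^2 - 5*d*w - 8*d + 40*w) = (-d - 6)/(-d + 5*w)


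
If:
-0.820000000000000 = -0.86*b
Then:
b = 0.95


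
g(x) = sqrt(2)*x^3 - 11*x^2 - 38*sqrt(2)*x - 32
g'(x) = 3*sqrt(2)*x^2 - 22*x - 38*sqrt(2)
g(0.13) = -39.17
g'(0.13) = -56.53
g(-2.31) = 16.01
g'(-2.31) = 19.72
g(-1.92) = 20.62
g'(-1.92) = 4.14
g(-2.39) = 14.30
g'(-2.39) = 23.07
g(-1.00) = 9.33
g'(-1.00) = -27.50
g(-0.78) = 2.55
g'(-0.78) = -34.00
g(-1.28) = 15.80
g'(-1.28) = -18.63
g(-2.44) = 13.09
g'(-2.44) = 25.20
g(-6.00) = -411.03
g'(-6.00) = 230.99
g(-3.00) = -7.96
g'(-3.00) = 50.44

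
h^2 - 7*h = h*(h - 7)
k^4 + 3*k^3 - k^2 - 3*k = k*(k - 1)*(k + 1)*(k + 3)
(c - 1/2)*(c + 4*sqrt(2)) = c^2 - c/2 + 4*sqrt(2)*c - 2*sqrt(2)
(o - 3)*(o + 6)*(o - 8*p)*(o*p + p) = o^4*p - 8*o^3*p^2 + 4*o^3*p - 32*o^2*p^2 - 15*o^2*p + 120*o*p^2 - 18*o*p + 144*p^2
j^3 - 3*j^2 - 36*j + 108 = (j - 6)*(j - 3)*(j + 6)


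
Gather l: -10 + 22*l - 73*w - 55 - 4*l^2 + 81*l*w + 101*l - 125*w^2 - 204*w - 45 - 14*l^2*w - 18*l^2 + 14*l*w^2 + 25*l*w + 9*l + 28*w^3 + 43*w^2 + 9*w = l^2*(-14*w - 22) + l*(14*w^2 + 106*w + 132) + 28*w^3 - 82*w^2 - 268*w - 110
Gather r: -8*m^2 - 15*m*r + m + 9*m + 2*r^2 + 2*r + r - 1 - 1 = -8*m^2 + 10*m + 2*r^2 + r*(3 - 15*m) - 2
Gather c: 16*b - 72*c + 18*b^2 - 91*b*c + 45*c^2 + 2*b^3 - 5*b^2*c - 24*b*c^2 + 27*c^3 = 2*b^3 + 18*b^2 + 16*b + 27*c^3 + c^2*(45 - 24*b) + c*(-5*b^2 - 91*b - 72)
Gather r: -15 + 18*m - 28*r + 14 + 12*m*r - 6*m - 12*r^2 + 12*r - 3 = 12*m - 12*r^2 + r*(12*m - 16) - 4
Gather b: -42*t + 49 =49 - 42*t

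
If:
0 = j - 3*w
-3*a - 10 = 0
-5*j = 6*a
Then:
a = -10/3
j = 4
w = 4/3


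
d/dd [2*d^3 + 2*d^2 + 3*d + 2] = 6*d^2 + 4*d + 3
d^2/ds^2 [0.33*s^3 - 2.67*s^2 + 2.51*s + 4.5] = 1.98*s - 5.34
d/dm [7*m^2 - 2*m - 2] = 14*m - 2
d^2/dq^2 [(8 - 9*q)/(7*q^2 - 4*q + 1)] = 2*(-4*(7*q - 2)^2*(9*q - 8) + (189*q - 92)*(7*q^2 - 4*q + 1))/(7*q^2 - 4*q + 1)^3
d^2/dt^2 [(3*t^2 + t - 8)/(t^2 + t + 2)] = 4*(-t^3 - 21*t^2 - 15*t + 9)/(t^6 + 3*t^5 + 9*t^4 + 13*t^3 + 18*t^2 + 12*t + 8)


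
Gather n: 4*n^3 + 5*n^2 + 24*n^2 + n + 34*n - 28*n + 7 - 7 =4*n^3 + 29*n^2 + 7*n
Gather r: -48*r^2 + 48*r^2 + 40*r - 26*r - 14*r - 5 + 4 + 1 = 0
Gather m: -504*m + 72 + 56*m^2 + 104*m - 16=56*m^2 - 400*m + 56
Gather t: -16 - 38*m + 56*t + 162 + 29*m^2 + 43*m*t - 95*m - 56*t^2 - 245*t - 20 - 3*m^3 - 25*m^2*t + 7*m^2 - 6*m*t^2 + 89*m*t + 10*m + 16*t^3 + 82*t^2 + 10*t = -3*m^3 + 36*m^2 - 123*m + 16*t^3 + t^2*(26 - 6*m) + t*(-25*m^2 + 132*m - 179) + 126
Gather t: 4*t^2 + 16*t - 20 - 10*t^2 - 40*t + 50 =-6*t^2 - 24*t + 30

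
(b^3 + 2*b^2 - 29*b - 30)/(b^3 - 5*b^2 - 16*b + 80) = (b^2 + 7*b + 6)/(b^2 - 16)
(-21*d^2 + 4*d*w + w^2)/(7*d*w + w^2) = (-3*d + w)/w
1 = 1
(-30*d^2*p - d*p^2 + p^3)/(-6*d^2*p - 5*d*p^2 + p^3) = (5*d + p)/(d + p)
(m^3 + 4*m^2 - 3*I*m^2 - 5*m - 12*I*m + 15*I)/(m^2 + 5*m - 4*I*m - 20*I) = (m^2 - m*(1 + 3*I) + 3*I)/(m - 4*I)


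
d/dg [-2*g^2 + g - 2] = 1 - 4*g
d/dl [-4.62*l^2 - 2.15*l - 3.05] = -9.24*l - 2.15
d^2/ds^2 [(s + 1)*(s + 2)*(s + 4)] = 6*s + 14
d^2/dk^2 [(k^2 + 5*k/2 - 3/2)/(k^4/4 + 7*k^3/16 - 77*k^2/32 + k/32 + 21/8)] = 32*(384*k^8 + 2592*k^7 + 4184*k^6 - 11436*k^5 - 19398*k^4 + 5489*k^3 - 37863*k^2 + 108297*k - 5715)/(512*k^12 + 2688*k^11 - 10080*k^10 - 48808*k^9 + 113820*k^8 + 302358*k^7 - 724049*k^6 - 521451*k^5 + 1670277*k^4 + 257545*k^3 - 1629684*k^2 + 21168*k + 592704)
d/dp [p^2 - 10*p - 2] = 2*p - 10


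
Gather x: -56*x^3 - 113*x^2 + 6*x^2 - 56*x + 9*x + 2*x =-56*x^3 - 107*x^2 - 45*x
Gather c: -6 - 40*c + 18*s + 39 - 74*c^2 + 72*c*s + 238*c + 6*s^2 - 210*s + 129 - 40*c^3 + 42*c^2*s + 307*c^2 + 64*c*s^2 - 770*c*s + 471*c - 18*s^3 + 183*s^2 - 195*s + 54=-40*c^3 + c^2*(42*s + 233) + c*(64*s^2 - 698*s + 669) - 18*s^3 + 189*s^2 - 387*s + 216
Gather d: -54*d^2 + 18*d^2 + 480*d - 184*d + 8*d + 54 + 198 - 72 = -36*d^2 + 304*d + 180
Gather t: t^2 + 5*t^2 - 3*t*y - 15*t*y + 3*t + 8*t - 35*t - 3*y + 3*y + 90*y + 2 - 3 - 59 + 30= 6*t^2 + t*(-18*y - 24) + 90*y - 30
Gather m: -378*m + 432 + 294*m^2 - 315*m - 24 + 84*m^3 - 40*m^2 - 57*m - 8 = 84*m^3 + 254*m^2 - 750*m + 400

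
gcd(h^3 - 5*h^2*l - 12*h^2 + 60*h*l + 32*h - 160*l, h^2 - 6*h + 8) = h - 4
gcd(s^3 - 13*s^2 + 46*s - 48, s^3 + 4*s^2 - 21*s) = s - 3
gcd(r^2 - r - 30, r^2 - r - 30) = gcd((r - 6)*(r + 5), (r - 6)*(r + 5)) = r^2 - r - 30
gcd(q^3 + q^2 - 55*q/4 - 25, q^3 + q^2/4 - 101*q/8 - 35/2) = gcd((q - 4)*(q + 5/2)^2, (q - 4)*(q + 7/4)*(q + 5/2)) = q^2 - 3*q/2 - 10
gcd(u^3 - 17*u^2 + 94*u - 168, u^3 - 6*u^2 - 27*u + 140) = u^2 - 11*u + 28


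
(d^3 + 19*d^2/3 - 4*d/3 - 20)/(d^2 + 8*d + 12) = d - 5/3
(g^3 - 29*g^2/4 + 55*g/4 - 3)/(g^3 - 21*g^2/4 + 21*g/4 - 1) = (g - 3)/(g - 1)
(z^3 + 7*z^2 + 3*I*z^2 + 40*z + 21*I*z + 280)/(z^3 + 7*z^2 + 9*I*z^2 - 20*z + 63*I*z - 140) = (z^2 + 3*I*z + 40)/(z^2 + 9*I*z - 20)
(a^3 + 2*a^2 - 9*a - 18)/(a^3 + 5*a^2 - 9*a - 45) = (a + 2)/(a + 5)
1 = 1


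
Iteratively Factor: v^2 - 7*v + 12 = (v - 3)*(v - 4)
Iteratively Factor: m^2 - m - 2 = (m + 1)*(m - 2)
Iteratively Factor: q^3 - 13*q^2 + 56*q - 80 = (q - 4)*(q^2 - 9*q + 20) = (q - 5)*(q - 4)*(q - 4)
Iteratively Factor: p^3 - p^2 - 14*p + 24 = (p + 4)*(p^2 - 5*p + 6) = (p - 3)*(p + 4)*(p - 2)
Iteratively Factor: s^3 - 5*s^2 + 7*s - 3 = (s - 3)*(s^2 - 2*s + 1) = (s - 3)*(s - 1)*(s - 1)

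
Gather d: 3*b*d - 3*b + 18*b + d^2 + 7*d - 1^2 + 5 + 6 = 15*b + d^2 + d*(3*b + 7) + 10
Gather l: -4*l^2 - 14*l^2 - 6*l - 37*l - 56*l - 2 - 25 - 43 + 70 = -18*l^2 - 99*l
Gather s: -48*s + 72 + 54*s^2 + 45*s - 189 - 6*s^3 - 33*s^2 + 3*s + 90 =-6*s^3 + 21*s^2 - 27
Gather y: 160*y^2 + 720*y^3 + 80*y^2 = 720*y^3 + 240*y^2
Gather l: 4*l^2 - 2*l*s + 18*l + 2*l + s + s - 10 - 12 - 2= 4*l^2 + l*(20 - 2*s) + 2*s - 24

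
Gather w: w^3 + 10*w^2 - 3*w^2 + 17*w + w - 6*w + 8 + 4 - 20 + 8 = w^3 + 7*w^2 + 12*w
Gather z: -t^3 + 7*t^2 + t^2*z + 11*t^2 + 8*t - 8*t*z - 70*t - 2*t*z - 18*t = -t^3 + 18*t^2 - 80*t + z*(t^2 - 10*t)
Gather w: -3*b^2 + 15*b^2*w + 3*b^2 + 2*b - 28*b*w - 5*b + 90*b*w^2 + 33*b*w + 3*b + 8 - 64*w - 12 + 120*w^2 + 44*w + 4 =w^2*(90*b + 120) + w*(15*b^2 + 5*b - 20)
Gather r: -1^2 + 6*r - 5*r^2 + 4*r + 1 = -5*r^2 + 10*r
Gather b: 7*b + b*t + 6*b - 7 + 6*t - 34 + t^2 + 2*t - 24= b*(t + 13) + t^2 + 8*t - 65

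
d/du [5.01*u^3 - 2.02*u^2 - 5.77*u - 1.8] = 15.03*u^2 - 4.04*u - 5.77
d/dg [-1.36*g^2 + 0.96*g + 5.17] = 0.96 - 2.72*g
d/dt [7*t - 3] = 7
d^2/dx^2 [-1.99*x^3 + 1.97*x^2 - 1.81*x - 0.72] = 3.94 - 11.94*x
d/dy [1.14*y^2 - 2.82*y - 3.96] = 2.28*y - 2.82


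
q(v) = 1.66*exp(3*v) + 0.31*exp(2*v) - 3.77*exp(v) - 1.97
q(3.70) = 110196.82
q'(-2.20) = -0.40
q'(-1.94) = -0.51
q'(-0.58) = -1.04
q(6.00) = 109044479.86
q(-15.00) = -1.97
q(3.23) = 26918.54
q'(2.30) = 4965.61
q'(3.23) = 80754.03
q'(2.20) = 3677.25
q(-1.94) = -2.50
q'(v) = 4.98*exp(3*v) + 0.62*exp(2*v) - 3.77*exp(v)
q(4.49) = 1177169.96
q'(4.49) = 3529725.56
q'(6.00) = 327086033.35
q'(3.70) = 330394.20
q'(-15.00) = 0.00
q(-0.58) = -3.69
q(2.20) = 1209.51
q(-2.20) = -2.38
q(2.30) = 1638.44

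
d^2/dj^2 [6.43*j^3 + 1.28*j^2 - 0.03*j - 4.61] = 38.58*j + 2.56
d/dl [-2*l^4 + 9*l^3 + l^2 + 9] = l*(-8*l^2 + 27*l + 2)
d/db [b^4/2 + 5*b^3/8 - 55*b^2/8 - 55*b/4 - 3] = 2*b^3 + 15*b^2/8 - 55*b/4 - 55/4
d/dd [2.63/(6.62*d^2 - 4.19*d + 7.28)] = (11.0197 - 34.8212*d)/(6.62*d^2 - 4.19*d + 7.28)^2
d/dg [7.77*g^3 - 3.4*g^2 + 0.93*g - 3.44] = 23.31*g^2 - 6.8*g + 0.93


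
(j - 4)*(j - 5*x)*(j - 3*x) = j^3 - 8*j^2*x - 4*j^2 + 15*j*x^2 + 32*j*x - 60*x^2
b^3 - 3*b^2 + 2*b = b*(b - 2)*(b - 1)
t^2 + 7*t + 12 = (t + 3)*(t + 4)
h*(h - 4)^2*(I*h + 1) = I*h^4 + h^3 - 8*I*h^3 - 8*h^2 + 16*I*h^2 + 16*h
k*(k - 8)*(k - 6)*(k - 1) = k^4 - 15*k^3 + 62*k^2 - 48*k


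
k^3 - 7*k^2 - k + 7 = (k - 7)*(k - 1)*(k + 1)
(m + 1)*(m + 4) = m^2 + 5*m + 4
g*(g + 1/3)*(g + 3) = g^3 + 10*g^2/3 + g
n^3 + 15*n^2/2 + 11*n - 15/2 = (n - 1/2)*(n + 3)*(n + 5)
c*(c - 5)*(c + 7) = c^3 + 2*c^2 - 35*c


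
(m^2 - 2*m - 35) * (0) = 0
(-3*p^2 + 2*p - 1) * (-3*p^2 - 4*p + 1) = 9*p^4 + 6*p^3 - 8*p^2 + 6*p - 1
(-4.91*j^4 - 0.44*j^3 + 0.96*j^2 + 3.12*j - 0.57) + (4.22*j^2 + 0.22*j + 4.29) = -4.91*j^4 - 0.44*j^3 + 5.18*j^2 + 3.34*j + 3.72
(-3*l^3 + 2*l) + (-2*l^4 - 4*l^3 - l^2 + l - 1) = -2*l^4 - 7*l^3 - l^2 + 3*l - 1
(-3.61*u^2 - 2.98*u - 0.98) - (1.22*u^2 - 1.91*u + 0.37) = -4.83*u^2 - 1.07*u - 1.35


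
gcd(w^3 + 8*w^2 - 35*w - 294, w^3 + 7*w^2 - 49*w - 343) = w^2 + 14*w + 49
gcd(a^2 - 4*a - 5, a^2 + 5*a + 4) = a + 1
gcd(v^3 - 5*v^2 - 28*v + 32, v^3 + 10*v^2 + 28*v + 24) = 1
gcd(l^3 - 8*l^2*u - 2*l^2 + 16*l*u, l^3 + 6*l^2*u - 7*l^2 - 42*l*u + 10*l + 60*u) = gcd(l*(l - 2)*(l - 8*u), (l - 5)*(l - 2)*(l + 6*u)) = l - 2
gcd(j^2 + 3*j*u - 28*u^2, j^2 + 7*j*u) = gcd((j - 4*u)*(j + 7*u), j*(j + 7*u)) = j + 7*u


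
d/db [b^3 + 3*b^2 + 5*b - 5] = 3*b^2 + 6*b + 5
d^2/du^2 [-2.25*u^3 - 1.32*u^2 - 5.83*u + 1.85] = -13.5*u - 2.64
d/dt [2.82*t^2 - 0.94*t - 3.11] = 5.64*t - 0.94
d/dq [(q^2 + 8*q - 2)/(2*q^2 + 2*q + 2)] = (-7*q^2 + 6*q + 10)/(2*(q^4 + 2*q^3 + 3*q^2 + 2*q + 1))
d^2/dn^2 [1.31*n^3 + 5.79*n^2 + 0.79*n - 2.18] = 7.86*n + 11.58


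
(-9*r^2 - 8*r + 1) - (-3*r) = -9*r^2 - 5*r + 1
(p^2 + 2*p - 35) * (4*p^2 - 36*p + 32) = 4*p^4 - 28*p^3 - 180*p^2 + 1324*p - 1120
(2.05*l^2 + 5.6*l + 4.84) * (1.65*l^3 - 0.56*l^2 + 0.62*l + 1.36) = 3.3825*l^5 + 8.092*l^4 + 6.121*l^3 + 3.5496*l^2 + 10.6168*l + 6.5824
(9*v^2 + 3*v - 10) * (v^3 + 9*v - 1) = 9*v^5 + 3*v^4 + 71*v^3 + 18*v^2 - 93*v + 10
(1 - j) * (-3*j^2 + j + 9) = 3*j^3 - 4*j^2 - 8*j + 9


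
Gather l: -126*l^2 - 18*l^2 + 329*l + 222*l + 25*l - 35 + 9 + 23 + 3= -144*l^2 + 576*l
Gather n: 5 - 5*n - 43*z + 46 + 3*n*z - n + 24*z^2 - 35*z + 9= n*(3*z - 6) + 24*z^2 - 78*z + 60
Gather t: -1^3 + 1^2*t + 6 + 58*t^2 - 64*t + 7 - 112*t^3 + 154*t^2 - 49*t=-112*t^3 + 212*t^2 - 112*t + 12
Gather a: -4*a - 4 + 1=-4*a - 3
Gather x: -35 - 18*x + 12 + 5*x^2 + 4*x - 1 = 5*x^2 - 14*x - 24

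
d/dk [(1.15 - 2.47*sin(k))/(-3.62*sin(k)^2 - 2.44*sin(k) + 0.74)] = (-8.9414*sin(k)^2 + 8.326*sin(k) + 0.9782)*cos(k)/(13.1044*sin(k)^4 + 17.6656*sin(k)^3 + 0.596*sin(k)^2 - 3.6112*sin(k) + 0.5476)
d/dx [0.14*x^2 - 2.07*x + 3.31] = 0.28*x - 2.07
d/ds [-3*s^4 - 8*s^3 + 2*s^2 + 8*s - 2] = -12*s^3 - 24*s^2 + 4*s + 8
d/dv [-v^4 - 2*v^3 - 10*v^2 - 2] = 2*v*(-2*v^2 - 3*v - 10)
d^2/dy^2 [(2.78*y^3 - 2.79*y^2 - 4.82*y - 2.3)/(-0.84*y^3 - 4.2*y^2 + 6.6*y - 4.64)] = (23.552928*y^6 - 72.067968*y^5 + 344.334816*y^4 + 221.921184*y^3 + 126.066816*y^2 - 1359.029568*y + 526.081728)/(0.592704*y^9 + 8.89056*y^8 + 30.48192*y^7 - 55.798848*y^6 - 141.28128*y^5 + 640.05984*y^4 - 1004.966208*y^3 + 877.62816*y^2 - 426.28608*y + 99.897344)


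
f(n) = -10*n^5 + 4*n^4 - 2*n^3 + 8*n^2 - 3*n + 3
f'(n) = -50*n^4 + 16*n^3 - 6*n^2 + 16*n - 3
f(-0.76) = 14.65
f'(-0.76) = -42.33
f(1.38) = -26.70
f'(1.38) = -131.63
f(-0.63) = 10.19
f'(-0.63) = -27.34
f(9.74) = -841702.37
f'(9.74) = -435625.28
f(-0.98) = 28.23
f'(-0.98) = -85.62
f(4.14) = -11001.06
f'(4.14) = -13592.56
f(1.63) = -76.12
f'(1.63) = -276.53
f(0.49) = 3.16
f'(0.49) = 2.40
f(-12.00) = 2575911.00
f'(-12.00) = -1065507.00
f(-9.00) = 618870.00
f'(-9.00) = -340347.00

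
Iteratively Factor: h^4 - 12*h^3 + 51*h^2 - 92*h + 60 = (h - 2)*(h^3 - 10*h^2 + 31*h - 30) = (h - 2)^2*(h^2 - 8*h + 15) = (h - 5)*(h - 2)^2*(h - 3)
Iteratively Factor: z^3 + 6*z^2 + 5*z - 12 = (z + 3)*(z^2 + 3*z - 4) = (z + 3)*(z + 4)*(z - 1)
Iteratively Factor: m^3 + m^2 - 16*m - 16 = (m + 1)*(m^2 - 16) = (m + 1)*(m + 4)*(m - 4)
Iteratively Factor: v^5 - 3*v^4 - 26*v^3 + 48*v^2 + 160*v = (v - 5)*(v^4 + 2*v^3 - 16*v^2 - 32*v) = (v - 5)*(v - 4)*(v^3 + 6*v^2 + 8*v) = v*(v - 5)*(v - 4)*(v^2 + 6*v + 8) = v*(v - 5)*(v - 4)*(v + 2)*(v + 4)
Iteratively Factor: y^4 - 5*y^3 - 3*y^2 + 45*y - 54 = (y - 2)*(y^3 - 3*y^2 - 9*y + 27) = (y - 3)*(y - 2)*(y^2 - 9) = (y - 3)*(y - 2)*(y + 3)*(y - 3)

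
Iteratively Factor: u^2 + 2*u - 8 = (u - 2)*(u + 4)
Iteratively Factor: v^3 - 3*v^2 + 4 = (v + 1)*(v^2 - 4*v + 4) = (v - 2)*(v + 1)*(v - 2)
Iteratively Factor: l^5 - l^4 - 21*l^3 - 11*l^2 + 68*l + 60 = (l + 3)*(l^4 - 4*l^3 - 9*l^2 + 16*l + 20) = (l + 2)*(l + 3)*(l^3 - 6*l^2 + 3*l + 10) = (l - 5)*(l + 2)*(l + 3)*(l^2 - l - 2) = (l - 5)*(l + 1)*(l + 2)*(l + 3)*(l - 2)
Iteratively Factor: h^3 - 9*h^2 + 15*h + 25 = (h - 5)*(h^2 - 4*h - 5) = (h - 5)^2*(h + 1)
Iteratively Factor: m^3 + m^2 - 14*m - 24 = (m + 3)*(m^2 - 2*m - 8) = (m + 2)*(m + 3)*(m - 4)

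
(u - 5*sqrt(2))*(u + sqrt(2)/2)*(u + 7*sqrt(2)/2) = u^3 - sqrt(2)*u^2 - 73*u/2 - 35*sqrt(2)/2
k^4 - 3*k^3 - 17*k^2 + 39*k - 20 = (k - 5)*(k - 1)^2*(k + 4)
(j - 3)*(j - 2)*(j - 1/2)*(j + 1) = j^4 - 9*j^3/2 + 3*j^2 + 11*j/2 - 3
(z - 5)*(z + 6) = z^2 + z - 30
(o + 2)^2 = o^2 + 4*o + 4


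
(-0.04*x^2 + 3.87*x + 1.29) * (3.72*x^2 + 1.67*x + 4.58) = -0.1488*x^4 + 14.3296*x^3 + 11.0785*x^2 + 19.8789*x + 5.9082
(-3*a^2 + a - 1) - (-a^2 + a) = -2*a^2 - 1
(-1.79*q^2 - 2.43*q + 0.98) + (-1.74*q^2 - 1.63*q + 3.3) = -3.53*q^2 - 4.06*q + 4.28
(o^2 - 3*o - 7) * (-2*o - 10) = -2*o^3 - 4*o^2 + 44*o + 70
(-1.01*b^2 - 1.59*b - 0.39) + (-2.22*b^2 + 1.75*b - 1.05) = -3.23*b^2 + 0.16*b - 1.44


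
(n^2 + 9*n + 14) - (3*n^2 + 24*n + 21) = -2*n^2 - 15*n - 7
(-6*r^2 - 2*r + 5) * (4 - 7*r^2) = 42*r^4 + 14*r^3 - 59*r^2 - 8*r + 20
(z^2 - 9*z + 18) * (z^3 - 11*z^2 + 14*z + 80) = z^5 - 20*z^4 + 131*z^3 - 244*z^2 - 468*z + 1440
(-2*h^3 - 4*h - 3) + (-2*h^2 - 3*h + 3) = -2*h^3 - 2*h^2 - 7*h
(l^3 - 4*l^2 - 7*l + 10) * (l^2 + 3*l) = l^5 - l^4 - 19*l^3 - 11*l^2 + 30*l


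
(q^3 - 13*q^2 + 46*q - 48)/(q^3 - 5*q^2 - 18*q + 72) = (q^2 - 10*q + 16)/(q^2 - 2*q - 24)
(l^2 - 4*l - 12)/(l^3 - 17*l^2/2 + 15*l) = 2*(l + 2)/(l*(2*l - 5))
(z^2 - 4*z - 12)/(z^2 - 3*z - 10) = (z - 6)/(z - 5)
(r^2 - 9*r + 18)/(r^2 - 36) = (r - 3)/(r + 6)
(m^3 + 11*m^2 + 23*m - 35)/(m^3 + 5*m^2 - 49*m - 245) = (m - 1)/(m - 7)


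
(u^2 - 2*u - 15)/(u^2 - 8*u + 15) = (u + 3)/(u - 3)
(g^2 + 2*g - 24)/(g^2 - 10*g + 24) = (g + 6)/(g - 6)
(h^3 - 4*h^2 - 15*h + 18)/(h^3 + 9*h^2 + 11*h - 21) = (h - 6)/(h + 7)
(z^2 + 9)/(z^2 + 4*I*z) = (z^2 + 9)/(z*(z + 4*I))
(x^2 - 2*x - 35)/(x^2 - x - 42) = (x + 5)/(x + 6)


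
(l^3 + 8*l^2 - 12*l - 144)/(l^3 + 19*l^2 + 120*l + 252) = (l - 4)/(l + 7)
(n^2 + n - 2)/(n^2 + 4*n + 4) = (n - 1)/(n + 2)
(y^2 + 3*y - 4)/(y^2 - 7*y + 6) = (y + 4)/(y - 6)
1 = 1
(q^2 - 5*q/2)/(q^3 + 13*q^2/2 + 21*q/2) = (2*q - 5)/(2*q^2 + 13*q + 21)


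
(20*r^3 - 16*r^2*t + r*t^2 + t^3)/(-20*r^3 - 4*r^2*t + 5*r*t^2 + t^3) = (-2*r + t)/(2*r + t)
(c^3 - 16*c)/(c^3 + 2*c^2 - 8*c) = (c - 4)/(c - 2)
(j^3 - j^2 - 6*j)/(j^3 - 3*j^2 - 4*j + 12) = j/(j - 2)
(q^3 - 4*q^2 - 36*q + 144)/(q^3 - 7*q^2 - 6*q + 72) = (q + 6)/(q + 3)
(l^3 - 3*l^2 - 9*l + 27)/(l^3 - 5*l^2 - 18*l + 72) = (l^2 - 9)/(l^2 - 2*l - 24)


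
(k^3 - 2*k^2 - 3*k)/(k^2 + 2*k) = (k^2 - 2*k - 3)/(k + 2)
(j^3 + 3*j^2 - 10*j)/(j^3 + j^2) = (j^2 + 3*j - 10)/(j*(j + 1))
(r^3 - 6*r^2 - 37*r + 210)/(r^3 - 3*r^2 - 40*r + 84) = (r - 5)/(r - 2)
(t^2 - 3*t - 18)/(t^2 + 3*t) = (t - 6)/t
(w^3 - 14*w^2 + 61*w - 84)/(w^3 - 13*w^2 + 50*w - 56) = (w - 3)/(w - 2)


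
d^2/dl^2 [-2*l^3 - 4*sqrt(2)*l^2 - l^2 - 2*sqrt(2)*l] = -12*l - 8*sqrt(2) - 2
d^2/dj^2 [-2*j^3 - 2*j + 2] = -12*j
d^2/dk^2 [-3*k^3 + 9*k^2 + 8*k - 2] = 18 - 18*k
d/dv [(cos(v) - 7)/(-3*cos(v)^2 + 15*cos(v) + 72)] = (sin(v)^2 + 14*cos(v) - 60)*sin(v)/(3*(sin(v)^2 + 5*cos(v) + 23)^2)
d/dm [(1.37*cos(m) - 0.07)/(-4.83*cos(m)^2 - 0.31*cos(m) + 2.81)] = (-6.6171*cos(m)^2 + 0.6762*cos(m) - 3.828)*sin(m)/(23.3289*cos(m)^4 + 2.9946*cos(m)^3 - 27.0485*cos(m)^2 - 1.7422*cos(m) + 7.8961)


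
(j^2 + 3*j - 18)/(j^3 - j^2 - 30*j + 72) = 1/(j - 4)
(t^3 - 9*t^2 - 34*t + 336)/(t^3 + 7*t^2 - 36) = (t^2 - 15*t + 56)/(t^2 + t - 6)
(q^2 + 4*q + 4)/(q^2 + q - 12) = (q^2 + 4*q + 4)/(q^2 + q - 12)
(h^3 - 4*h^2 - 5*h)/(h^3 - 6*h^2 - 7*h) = (h - 5)/(h - 7)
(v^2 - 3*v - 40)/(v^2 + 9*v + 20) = (v - 8)/(v + 4)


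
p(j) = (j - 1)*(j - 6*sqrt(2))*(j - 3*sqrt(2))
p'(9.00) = 44.63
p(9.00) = 19.59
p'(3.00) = -6.64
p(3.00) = 13.63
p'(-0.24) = 55.49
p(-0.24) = -48.50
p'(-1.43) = 94.12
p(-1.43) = -136.68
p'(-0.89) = 75.54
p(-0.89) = -90.95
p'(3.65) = -11.52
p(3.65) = 7.59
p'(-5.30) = 278.51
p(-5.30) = -828.75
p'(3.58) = -11.11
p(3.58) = 8.39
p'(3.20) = -8.41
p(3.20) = 12.12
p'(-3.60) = 186.45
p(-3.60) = -435.99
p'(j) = (j - 1)*(j - 6*sqrt(2)) + (j - 1)*(j - 3*sqrt(2)) + (j - 6*sqrt(2))*(j - 3*sqrt(2))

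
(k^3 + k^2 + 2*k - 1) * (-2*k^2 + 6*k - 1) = -2*k^5 + 4*k^4 + k^3 + 13*k^2 - 8*k + 1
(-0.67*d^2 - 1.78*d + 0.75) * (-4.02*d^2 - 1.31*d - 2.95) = 2.6934*d^4 + 8.0333*d^3 + 1.2933*d^2 + 4.2685*d - 2.2125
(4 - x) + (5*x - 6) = 4*x - 2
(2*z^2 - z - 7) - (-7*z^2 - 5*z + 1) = 9*z^2 + 4*z - 8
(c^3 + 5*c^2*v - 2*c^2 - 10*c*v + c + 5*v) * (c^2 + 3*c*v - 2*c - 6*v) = c^5 + 8*c^4*v - 4*c^4 + 15*c^3*v^2 - 32*c^3*v + 5*c^3 - 60*c^2*v^2 + 40*c^2*v - 2*c^2 + 75*c*v^2 - 16*c*v - 30*v^2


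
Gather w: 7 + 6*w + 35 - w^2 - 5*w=-w^2 + w + 42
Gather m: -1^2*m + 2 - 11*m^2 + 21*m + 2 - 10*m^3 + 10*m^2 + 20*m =-10*m^3 - m^2 + 40*m + 4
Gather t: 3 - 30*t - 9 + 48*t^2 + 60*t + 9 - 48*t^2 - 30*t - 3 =0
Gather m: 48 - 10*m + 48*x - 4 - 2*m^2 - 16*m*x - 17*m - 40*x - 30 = -2*m^2 + m*(-16*x - 27) + 8*x + 14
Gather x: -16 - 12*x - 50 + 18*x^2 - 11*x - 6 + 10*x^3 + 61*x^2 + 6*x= 10*x^3 + 79*x^2 - 17*x - 72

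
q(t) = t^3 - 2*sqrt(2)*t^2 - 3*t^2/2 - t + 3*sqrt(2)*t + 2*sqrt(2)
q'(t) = 3*t^2 - 4*sqrt(2)*t - 3*t - 1 + 3*sqrt(2)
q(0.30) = 3.44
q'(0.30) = 0.92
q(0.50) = 3.49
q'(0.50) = -0.34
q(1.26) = 2.04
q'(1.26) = -2.90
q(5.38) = 50.71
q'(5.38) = 43.50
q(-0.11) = 2.42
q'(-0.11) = 4.23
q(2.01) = -0.02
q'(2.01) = -2.04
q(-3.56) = -108.69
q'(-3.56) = 72.08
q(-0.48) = 0.16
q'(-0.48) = 8.09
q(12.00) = 1146.45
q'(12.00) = 331.36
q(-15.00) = -4394.71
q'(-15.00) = 808.10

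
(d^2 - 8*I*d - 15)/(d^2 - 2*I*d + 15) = (d - 3*I)/(d + 3*I)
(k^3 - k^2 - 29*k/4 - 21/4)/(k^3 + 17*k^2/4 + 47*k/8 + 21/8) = 2*(2*k - 7)/(4*k + 7)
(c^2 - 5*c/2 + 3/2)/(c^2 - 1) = (c - 3/2)/(c + 1)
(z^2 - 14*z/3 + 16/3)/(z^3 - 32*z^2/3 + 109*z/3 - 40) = (z - 2)/(z^2 - 8*z + 15)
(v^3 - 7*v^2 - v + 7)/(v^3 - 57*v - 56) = (v^2 - 8*v + 7)/(v^2 - v - 56)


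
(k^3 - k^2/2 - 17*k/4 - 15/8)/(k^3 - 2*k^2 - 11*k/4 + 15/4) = (k + 1/2)/(k - 1)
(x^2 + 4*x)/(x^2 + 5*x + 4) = x/(x + 1)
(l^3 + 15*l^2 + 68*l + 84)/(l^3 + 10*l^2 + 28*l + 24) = (l + 7)/(l + 2)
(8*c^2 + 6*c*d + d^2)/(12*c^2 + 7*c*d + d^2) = (2*c + d)/(3*c + d)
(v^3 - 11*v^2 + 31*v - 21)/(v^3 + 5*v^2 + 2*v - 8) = (v^2 - 10*v + 21)/(v^2 + 6*v + 8)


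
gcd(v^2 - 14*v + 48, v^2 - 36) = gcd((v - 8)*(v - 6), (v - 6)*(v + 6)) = v - 6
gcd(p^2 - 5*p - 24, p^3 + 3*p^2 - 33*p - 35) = 1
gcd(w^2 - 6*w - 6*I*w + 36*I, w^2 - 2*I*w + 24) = w - 6*I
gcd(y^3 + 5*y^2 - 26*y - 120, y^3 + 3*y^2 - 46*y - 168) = y^2 + 10*y + 24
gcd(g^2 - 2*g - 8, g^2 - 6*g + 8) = g - 4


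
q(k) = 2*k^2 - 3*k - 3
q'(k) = 4*k - 3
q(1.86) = -1.66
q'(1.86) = 4.44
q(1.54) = -2.88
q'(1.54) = 3.16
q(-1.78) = 8.68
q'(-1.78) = -10.12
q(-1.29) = 4.20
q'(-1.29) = -8.16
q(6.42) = 60.17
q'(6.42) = 22.68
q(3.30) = 8.88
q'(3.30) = 10.20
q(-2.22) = 13.52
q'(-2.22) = -11.88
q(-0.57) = -0.64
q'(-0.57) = -5.28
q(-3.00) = 24.00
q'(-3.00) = -15.00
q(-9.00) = 186.00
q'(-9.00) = -39.00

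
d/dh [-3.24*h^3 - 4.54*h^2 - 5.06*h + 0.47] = -9.72*h^2 - 9.08*h - 5.06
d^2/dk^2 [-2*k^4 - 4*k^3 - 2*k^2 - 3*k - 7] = -24*k^2 - 24*k - 4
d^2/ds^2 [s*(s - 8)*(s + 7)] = 6*s - 2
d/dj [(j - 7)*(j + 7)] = 2*j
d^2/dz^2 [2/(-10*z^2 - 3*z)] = 4*(10*z*(10*z + 3) - (20*z + 3)^2)/(z^3*(10*z + 3)^3)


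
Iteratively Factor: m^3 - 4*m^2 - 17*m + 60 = (m - 5)*(m^2 + m - 12) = (m - 5)*(m + 4)*(m - 3)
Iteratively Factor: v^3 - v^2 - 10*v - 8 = (v + 2)*(v^2 - 3*v - 4) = (v - 4)*(v + 2)*(v + 1)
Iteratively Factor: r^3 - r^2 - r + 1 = (r - 1)*(r^2 - 1) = (r - 1)^2*(r + 1)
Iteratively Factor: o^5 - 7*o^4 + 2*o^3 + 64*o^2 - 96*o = (o - 4)*(o^4 - 3*o^3 - 10*o^2 + 24*o) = (o - 4)*(o + 3)*(o^3 - 6*o^2 + 8*o) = o*(o - 4)*(o + 3)*(o^2 - 6*o + 8) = o*(o - 4)^2*(o + 3)*(o - 2)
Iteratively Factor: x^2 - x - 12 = (x - 4)*(x + 3)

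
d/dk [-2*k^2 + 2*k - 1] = 2 - 4*k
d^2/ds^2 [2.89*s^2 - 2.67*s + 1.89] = 5.78000000000000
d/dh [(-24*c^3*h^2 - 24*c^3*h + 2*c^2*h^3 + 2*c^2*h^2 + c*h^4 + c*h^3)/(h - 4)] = c*(-24*c^2*h^2 + 192*c^2*h + 96*c^2 + 4*c*h^3 - 22*c*h^2 - 16*c*h + 3*h^4 - 14*h^3 - 12*h^2)/(h^2 - 8*h + 16)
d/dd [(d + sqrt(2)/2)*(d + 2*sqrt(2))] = 2*d + 5*sqrt(2)/2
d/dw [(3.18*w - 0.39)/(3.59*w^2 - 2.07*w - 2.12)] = (-11.4162*w^2 + 2.8002*w - 7.5489)/(12.8881*w^4 - 14.8626*w^3 - 10.9367*w^2 + 8.7768*w + 4.4944)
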